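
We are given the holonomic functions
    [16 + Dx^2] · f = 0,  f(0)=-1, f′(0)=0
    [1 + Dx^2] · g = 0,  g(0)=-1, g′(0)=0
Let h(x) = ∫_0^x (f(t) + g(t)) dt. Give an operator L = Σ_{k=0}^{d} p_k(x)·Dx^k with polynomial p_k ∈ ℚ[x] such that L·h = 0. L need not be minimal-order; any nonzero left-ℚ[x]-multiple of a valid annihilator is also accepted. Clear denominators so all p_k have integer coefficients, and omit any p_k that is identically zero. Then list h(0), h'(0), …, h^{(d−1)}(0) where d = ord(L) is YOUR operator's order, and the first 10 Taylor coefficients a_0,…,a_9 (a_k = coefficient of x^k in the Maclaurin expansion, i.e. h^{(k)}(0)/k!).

f: a_k = -1, 0, 8, 0, -32/3, 0, 256/45, 0, -512/315, 0, …
g: a_k = -1, 0, 1/2, 0, -1/24, 0, 1/720, 0, -1/40320, 0, …
h₀=f+g: left-lcm gives L₀, ord ≤ 4.
Integrate: L := L₀·Dx.
L = 16·Dx + 17·Dx^3 + Dx^5  (order 5).
h: a_k = 0, -2, 0, 17/6, 0, -257/120, 0, 4097/5040, 0, -65537/362880, …
ICs: h(0) = 0, h′(0) = -2, h′′(0) = 0, h′′′(0) = 17, h′′′′(0) = 0.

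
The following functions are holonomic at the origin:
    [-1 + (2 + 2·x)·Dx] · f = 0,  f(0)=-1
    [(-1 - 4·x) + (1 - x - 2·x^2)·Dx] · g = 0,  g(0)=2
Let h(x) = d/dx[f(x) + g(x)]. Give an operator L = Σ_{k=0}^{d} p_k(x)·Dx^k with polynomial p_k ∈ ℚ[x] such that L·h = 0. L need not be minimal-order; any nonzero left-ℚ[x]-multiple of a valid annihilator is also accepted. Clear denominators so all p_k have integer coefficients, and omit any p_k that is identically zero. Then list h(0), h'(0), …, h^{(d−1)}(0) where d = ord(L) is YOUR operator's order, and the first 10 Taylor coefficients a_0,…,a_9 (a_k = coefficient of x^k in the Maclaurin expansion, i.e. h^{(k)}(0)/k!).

L = (-78 - 288·x - 288·x^2 - 240·x^3) + (-117 - 693·x - 1188·x^2 - 1332·x^3 - 720·x^4)·Dx + (26 + 52·x + 2·x^2 - 208·x^3 - 344·x^4 - 160·x^5)·Dx^2  (order 2).
h: a_k = 3/2, 49/4, 477/16, 2821/32, 53725/256, 264255/512, 2436889/2048, 11207085/4096, 402253533/65536, 1790455675/131072, …
ICs: h(0) = 3/2, h′(0) = 49/4.

f: a_k = -1, -1/2, 1/8, -1/16, 5/128, -7/256, 21/1024, -33/2048, 429/32768, -715/65536, …
g: a_k = 2, 2, 6, 10, 22, 42, 86, 170, 342, 682, …
L₀ := lclm(L_f,L_g); ord L₀ ≤ 1+1.
Differentiate: ansatz ord ≤ ord L₀ ⇒ L.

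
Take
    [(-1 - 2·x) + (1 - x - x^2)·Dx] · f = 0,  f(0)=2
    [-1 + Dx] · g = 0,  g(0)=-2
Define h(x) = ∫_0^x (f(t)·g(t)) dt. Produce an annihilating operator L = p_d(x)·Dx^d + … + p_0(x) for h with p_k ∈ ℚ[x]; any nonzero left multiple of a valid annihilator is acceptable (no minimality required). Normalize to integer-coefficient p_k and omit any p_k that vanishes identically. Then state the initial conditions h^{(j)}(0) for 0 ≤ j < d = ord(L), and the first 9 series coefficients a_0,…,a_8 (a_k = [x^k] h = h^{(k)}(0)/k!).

f: a_k = 2, 2, 4, 6, 10, 16, 26, 42, 68, …
g: a_k = -2, -2, -1, -1/3, -1/12, -1/60, -1/360, -1/2520, -1/20160, …
Sym-product of L_f,L_g gives L₀ (≤ ord 1).
h=∫h₀ ⇒ L = L₀·Dx.
L = (2 + x - x^2)·Dx + (-1 + x + x^2)·Dx^2  (order 2).
h: a_k = 0, -4, -4, -14/3, -17/3, -221/30, -893/90, -17347/1260, -98221/5040, …
ICs: h(0) = 0, h′(0) = -4.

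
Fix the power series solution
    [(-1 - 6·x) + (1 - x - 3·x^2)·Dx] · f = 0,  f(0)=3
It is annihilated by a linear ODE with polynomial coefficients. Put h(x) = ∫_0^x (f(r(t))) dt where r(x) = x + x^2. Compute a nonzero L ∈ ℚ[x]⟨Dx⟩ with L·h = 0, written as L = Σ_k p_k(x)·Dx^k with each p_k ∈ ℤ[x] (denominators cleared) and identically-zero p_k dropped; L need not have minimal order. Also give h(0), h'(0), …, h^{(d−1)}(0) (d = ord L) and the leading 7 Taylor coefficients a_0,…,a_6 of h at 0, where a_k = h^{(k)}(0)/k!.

f: a_k = 3, 3, 12, 21, 57, 120, 291, …
L₀ from L_f via x↦r, Dx↦r'^{-1}Dx.
Integrate: L := L₀·Dx.
L = (1 + 8·x + 18·x^2 + 12·x^3)·Dx + (-1 + x + 4·x^2 + 6·x^3 + 3·x^4)·Dx^2  (order 2).
h: a_k = 0, 3, 3/2, 5, 45/4, 132/5, 137/2, …
ICs: h(0) = 0, h′(0) = 3.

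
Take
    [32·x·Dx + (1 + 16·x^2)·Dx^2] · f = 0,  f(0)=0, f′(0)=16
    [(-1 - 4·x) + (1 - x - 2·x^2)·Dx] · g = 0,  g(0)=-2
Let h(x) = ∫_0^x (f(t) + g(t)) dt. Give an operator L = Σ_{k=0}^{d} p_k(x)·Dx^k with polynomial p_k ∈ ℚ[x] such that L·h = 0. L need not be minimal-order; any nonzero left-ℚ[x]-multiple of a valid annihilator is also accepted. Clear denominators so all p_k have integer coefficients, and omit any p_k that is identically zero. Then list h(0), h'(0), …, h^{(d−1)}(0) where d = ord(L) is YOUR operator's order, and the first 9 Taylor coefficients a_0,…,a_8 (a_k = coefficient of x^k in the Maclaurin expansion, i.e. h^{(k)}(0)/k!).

f: a_k = 0, 16, 0, -256/3, 0, 4096/5, 0, -65536/7, 0, …
g: a_k = -2, -2, -6, -10, -22, -42, -86, -170, -342, …
h₀=f+g: left-lcm gives L₀, ord ≤ 3.
h=∫₀ˣh₀: take L = L₀·Dx.
L = (96 - 384·x - 6912·x^2 - 15360·x^3 - 40704·x^4 - 12288·x^6)·Dx^2 + (-31 - 104·x + 392·x^2 - 736·x^3 - 14912·x^4 - 27904·x^5 - 3072·x^6 - 12288·x^7)·Dx^3 + (3 + 19·x + 128·x^2 + 152·x^3 + 1128·x^4 - 2496·x^5 - 2560·x^6 - 1024·x^7 - 2048·x^8)·Dx^4  (order 4).
h: a_k = 0, -2, 7, -2, -143/6, -22/5, 1943/15, -86/7, -33363/28, …
ICs: h(0) = 0, h′(0) = -2, h′′(0) = 14, h′′′(0) = -12.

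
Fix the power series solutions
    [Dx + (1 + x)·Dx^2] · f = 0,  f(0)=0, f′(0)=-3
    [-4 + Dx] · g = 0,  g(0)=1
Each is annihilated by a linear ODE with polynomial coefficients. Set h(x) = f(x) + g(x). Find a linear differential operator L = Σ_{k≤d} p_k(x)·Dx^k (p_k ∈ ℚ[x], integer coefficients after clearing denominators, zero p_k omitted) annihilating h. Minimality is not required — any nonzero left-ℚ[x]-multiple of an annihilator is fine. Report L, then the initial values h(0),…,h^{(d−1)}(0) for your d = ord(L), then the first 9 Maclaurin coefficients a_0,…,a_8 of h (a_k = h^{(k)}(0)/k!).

f: a_k = 0, -3, 3/2, -1, 3/4, -3/5, 1/2, -3/7, 3/8, …
g: a_k = 1, 4, 8, 32/3, 32/3, 128/15, 256/45, 1024/315, 512/315, …
h₀=f+g: left-lcm gives L₀, ord ≤ 3.
L = (-24 - 16·x)·Dx + (-14 - 32·x - 16·x^2)·Dx^2 + (5 + 9·x + 4·x^2)·Dx^3  (order 3).
h: a_k = 1, 1, 19/2, 29/3, 137/12, 119/15, 557/90, 127/45, 5041/2520, …
ICs: h(0) = 1, h′(0) = 1, h′′(0) = 19.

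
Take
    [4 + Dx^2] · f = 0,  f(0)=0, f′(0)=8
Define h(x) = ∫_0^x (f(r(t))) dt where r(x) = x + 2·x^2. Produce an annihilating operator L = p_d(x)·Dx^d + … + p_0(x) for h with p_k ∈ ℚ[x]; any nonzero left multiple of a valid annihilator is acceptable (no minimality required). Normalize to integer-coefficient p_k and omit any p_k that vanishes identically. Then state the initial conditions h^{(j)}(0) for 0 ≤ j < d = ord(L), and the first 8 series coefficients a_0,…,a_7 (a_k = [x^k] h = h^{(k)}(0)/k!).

f: a_k = 0, 8, 0, -16/3, 0, 16/15, 0, -32/315, …
f∘r: x↦r, Dx↦Dx/r' in L_f ⇒ L₀.
h=∫h₀ ⇒ L = L₀·Dx.
L = (4 + 48·x + 192·x^2 + 256·x^3)·Dx - 4·Dx^2 + (1 + 4·x)·Dx^3  (order 3).
h: a_k = 0, 0, 4, 16/3, -4/3, -32/5, -472/45, -32/7, …
ICs: h(0) = 0, h′(0) = 0, h′′(0) = 8.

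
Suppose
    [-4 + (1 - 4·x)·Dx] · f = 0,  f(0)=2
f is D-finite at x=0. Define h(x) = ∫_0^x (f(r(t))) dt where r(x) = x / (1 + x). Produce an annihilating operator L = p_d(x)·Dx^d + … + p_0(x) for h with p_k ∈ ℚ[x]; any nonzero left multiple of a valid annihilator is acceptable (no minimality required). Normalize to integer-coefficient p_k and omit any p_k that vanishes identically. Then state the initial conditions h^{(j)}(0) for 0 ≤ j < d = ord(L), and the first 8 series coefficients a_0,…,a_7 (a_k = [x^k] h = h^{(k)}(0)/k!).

L = 4·Dx + (-1 + 2·x + 3·x^2)·Dx^2  (order 2).
h: a_k = 0, 2, 4, 8, 18, 216/5, 108, 1944/7, …
ICs: h(0) = 0, h′(0) = 2.

f: a_k = 2, 8, 32, 128, 512, 2048, 8192, 32768, …
L₀ from L_f via x↦r, Dx↦r'^{-1}Dx.
h=∫h₀ ⇒ L = L₀·Dx.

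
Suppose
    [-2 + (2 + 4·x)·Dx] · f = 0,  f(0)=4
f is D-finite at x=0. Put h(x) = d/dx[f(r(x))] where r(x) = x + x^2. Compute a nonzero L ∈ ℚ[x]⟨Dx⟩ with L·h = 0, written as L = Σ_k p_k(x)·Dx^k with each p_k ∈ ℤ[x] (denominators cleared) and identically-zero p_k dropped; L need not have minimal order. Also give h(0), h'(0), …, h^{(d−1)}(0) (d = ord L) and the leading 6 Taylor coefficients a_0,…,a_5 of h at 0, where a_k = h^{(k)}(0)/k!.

f: a_k = 4, 4, -2, 2, -5/2, 7/2, …
f∘r: x↦r, Dx↦Dx/r' in L_f ⇒ L₀.
Differentiate: ansatz ord ≤ ord L₀ ⇒ L.
L = 1 + (-1 - 4·x - 6·x^2 - 4·x^3)·Dx  (order 1).
h: a_k = 4, 4, -6, 6, -5/2, -9/2, …
ICs: h(0) = 4.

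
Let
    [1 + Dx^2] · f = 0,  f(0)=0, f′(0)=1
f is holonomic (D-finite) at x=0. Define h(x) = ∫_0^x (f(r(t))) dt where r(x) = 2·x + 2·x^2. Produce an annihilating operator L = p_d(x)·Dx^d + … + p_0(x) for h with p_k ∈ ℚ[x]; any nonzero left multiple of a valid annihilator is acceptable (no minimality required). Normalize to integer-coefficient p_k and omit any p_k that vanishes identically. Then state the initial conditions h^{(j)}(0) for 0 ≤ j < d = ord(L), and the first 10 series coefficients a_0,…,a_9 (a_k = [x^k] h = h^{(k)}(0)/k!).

f: a_k = 0, 1, 0, -1/6, 0, 1/120, 0, -1/5040, 0, 1/362880, …
h₀=f(r): pull back L_f along r ⇒ L₀.
Integrate: L := L₀·Dx.
L = (4 + 24·x + 48·x^2 + 32·x^3)·Dx - 2·Dx^2 + (1 + 2·x)·Dx^3  (order 3).
h: a_k = 0, 0, 1, 2/3, -1/3, -4/5, -28/45, 0, 104/315, 112/405, …
ICs: h(0) = 0, h′(0) = 0, h′′(0) = 2.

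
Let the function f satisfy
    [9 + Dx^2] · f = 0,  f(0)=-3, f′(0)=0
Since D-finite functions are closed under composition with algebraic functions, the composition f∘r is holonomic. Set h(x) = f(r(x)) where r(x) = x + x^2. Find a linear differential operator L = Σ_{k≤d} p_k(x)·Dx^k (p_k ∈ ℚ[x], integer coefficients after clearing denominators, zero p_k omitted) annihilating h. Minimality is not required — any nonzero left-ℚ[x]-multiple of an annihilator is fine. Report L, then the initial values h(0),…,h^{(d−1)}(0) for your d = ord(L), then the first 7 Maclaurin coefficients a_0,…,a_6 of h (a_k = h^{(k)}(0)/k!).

L = (9 + 54·x + 108·x^2 + 72·x^3) - 2·Dx + (1 + 2·x)·Dx^2  (order 2).
h: a_k = -3, 0, 27/2, 27, 27/8, -81/2, -4617/80, …
ICs: h(0) = -3, h′(0) = 0.

f: a_k = -3, 0, 27/2, 0, -81/8, 0, 243/80, …
L₀ from L_f via x↦r, Dx↦r'^{-1}Dx.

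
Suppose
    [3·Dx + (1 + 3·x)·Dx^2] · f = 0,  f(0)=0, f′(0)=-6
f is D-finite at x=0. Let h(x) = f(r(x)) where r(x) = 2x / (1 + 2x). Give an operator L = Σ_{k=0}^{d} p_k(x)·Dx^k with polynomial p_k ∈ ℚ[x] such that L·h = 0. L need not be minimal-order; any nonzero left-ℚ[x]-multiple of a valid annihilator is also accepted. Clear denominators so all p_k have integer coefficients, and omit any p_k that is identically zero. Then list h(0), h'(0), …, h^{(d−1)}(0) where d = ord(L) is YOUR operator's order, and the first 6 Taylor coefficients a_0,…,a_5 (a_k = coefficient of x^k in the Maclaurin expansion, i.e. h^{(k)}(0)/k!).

L = (10 + 32·x)·Dx + (1 + 10·x + 16·x^2)·Dx^2  (order 2).
h: a_k = 0, -12, 60, -336, 2040, -65472/5, …
ICs: h(0) = 0, h′(0) = -12.

f: a_k = 0, -6, 9, -18, 81/2, -486/5, …
f∘r: x↦r, Dx↦Dx/r' in L_f ⇒ L₀.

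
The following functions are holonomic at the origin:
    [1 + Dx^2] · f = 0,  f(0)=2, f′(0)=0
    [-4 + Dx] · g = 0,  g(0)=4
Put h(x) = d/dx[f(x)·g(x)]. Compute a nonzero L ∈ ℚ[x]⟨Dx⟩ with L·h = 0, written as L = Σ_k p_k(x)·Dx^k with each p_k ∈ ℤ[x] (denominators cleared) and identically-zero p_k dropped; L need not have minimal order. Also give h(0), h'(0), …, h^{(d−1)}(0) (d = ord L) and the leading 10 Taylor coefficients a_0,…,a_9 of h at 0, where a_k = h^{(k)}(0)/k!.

L = 17 - 8·Dx + Dx^2  (order 2).
h: a_k = 32, 120, 208, 644/3, 404/3, 33, -1454/45, -31679/630, -50999/1260, -72895/3024, …
ICs: h(0) = 32, h′(0) = 120.

f: a_k = 2, 0, -1, 0, 1/12, 0, -1/360, 0, 1/20160, 0, …
g: a_k = 4, 16, 32, 128/3, 128/3, 512/15, 1024/45, 4096/315, 2048/315, 8192/2835, …
f·g: L₀ = L_f ⊗_s L_g, ord ≤ 2·1.
h=h₀': d/dx-closure on L₀ ⇒ L.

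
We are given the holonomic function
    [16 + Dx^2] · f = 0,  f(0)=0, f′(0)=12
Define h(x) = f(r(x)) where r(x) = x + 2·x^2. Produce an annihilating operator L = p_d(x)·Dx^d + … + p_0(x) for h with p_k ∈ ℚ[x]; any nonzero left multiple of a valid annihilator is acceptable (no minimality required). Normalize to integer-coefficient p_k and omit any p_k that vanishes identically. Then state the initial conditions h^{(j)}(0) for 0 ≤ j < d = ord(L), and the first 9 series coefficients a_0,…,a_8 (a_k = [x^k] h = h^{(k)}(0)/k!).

f: a_k = 0, 12, 0, -32, 0, 128/5, 0, -1024/105, 0, …
Substitute x→r, Dx→(1/r')Dx; clear ⇒ L₀.
L = (16 + 192·x + 768·x^2 + 1024·x^3) - 4·Dx + (1 + 4·x)·Dx^2  (order 2).
h: a_k = 0, 12, 24, -32, -192, -1792/5, 0, 106496/105, 28672/15, …
ICs: h(0) = 0, h′(0) = 12.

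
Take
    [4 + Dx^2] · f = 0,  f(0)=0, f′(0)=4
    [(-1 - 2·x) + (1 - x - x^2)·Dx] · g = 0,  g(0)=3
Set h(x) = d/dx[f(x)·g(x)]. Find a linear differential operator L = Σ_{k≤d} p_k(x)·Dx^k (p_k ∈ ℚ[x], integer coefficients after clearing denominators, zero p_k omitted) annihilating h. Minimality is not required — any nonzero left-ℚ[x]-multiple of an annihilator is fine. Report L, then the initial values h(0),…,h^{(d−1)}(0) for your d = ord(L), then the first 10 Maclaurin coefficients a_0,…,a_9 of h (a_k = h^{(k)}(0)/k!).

f: a_k = 0, 4, 0, -8/3, 0, 8/15, 0, -16/315, 0, 8/2835, …
g: a_k = 3, 3, 6, 9, 15, 24, 39, 63, 102, 165, …
Sym-product of L_f,L_g gives L₀ (≤ ord 2).
Differentiate: ansatz ord ≤ ord L₀ ⇒ L.
L = (-6 - 16·x - 8·x^2 + 16·x^3 + 8·x^4) + (-1 + 2·x + 12·x^2 + 8·x^3)·Dx + (1 - 3·x - x^2 + 4·x^3 + 2·x^4)·Dx^2  (order 2).
h: a_k = 12, 24, 48, 112, 228, 2208/5, 2500/3, 161824/105, 8416/3, 953224/189, …
ICs: h(0) = 12, h′(0) = 24.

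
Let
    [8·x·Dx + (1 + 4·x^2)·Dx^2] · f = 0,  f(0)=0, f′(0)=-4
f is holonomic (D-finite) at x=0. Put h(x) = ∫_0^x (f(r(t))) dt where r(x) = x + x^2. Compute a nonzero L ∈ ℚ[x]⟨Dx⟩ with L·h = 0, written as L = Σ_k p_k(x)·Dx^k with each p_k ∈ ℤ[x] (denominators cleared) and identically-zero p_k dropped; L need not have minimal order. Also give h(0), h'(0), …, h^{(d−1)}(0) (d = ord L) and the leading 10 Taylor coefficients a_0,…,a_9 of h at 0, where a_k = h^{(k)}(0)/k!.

L = (-2 + 8·x + 32·x^2 + 48·x^3 + 24·x^4)·Dx^2 + (1 + 2·x + 4·x^2 + 16·x^3 + 20·x^4 + 8·x^5)·Dx^3  (order 3).
h: a_k = 0, 0, -2, -4/3, 4/3, 16/5, 8/15, -176/21, -80/7, 128/9, …
ICs: h(0) = 0, h′(0) = 0, h′′(0) = -4.

f: a_k = 0, -4, 0, 16/3, 0, -64/5, 0, 256/7, 0, -1024/9, …
Change of var in L_f (x↦r) gives L₀.
h=∫₀ˣh₀: take L = L₀·Dx.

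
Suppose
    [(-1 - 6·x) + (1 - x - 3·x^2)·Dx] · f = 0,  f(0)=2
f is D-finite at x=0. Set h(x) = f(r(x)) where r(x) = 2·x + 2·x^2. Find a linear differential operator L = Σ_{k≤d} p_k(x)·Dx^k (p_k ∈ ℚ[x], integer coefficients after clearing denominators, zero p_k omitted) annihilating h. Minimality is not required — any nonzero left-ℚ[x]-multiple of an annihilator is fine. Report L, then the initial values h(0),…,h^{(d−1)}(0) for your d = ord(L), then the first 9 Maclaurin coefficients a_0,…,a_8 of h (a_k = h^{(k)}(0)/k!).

L = (2 + 28·x + 72·x^2 + 48·x^3) + (-1 + 2·x + 14·x^2 + 24·x^3 + 12·x^4)·Dx  (order 1).
h: a_k = 2, 4, 36, 176, 976, 5328, 28976, 158080, 861408, …
ICs: h(0) = 2.

f: a_k = 2, 2, 8, 14, 38, 80, 194, 434, 1016, …
f∘r: x↦r, Dx↦Dx/r' in L_f ⇒ L₀.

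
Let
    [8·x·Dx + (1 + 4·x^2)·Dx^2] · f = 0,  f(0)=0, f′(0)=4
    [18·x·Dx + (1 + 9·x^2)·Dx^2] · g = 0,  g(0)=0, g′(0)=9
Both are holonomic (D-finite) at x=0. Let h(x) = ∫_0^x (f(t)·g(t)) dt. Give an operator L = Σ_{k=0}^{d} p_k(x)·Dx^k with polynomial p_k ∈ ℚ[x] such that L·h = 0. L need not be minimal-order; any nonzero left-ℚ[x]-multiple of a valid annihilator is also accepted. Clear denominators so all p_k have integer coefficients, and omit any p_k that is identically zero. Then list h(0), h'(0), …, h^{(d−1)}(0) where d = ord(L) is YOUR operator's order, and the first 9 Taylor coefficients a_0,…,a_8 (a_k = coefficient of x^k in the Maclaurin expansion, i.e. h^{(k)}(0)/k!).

L = (-864·x - 18720·x^3 - 82944·x^5 + 134784·x^7 + 1119744·x^9)·Dx^2 + (-52 - 3036·x^2 - 33696·x^4 - 72576·x^6 + 471744·x^8 + 1679616·x^10)·Dx^3 + (-104·x - 2072·x^3 - 11232·x^5 + 13968·x^7 + 269568·x^9 + 559872·x^11)·Dx^4 + (-1 - 26·x^2 - 205·x^4 + 7380·x^8 + 33696·x^10 + 46656·x^12)·Dx^5  (order 5).
h: a_k = 0, 0, 0, 12, 0, -156/5, 0, 4212/35, 0, …
ICs: h(0) = 0, h′(0) = 0, h′′(0) = 0, h′′′(0) = 72, h′′′′(0) = 0.

f: a_k = 0, 4, 0, -16/3, 0, 64/5, 0, -256/7, 0, …
g: a_k = 0, 9, 0, -27, 0, 729/5, 0, -6561/7, 0, …
h₀=f·g: eliminate ⇒ L₀, order ≤ 2·2.
h=∫h₀ ⇒ L = L₀·Dx.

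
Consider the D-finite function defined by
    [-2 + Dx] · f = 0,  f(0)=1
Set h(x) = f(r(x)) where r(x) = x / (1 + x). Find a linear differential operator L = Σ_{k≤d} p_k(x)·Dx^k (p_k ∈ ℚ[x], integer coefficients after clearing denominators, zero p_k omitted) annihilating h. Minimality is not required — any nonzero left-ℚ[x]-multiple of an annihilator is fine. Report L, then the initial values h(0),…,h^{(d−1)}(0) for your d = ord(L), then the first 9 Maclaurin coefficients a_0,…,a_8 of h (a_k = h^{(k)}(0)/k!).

f: a_k = 1, 2, 2, 4/3, 2/3, 4/15, 4/45, 8/315, 2/315, …
h₀=f(r): pull back L_f along r ⇒ L₀.
L = -2 + (1 + 2·x + x^2)·Dx  (order 1).
h: a_k = 1, 2, 0, -2/3, 2/3, -2/5, 4/45, 10/63, -32/105, …
ICs: h(0) = 1.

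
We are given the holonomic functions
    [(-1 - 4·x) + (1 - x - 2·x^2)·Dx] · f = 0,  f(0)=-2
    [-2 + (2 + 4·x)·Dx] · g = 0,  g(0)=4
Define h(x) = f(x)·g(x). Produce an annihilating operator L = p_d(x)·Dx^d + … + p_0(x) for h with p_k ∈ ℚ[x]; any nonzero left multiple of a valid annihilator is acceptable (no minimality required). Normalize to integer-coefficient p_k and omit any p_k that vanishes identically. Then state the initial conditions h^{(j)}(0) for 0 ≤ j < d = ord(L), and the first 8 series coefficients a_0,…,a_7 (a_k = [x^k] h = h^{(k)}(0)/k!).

f: a_k = -2, -2, -6, -10, -22, -42, -86, -170, …
g: a_k = 4, 4, -2, 2, -5/2, 7/2, -21/4, 33/4, …
Product ⇒ symmetric product L₀, ord ≤ 1.
L = (2 + 5·x + 6·x^2) + (-1 - x + 4·x^2 + 4·x^3)·Dx  (order 1).
h: a_k = -8, -16, -28, -64, -115, -250, -939/2, -986, …
ICs: h(0) = -8.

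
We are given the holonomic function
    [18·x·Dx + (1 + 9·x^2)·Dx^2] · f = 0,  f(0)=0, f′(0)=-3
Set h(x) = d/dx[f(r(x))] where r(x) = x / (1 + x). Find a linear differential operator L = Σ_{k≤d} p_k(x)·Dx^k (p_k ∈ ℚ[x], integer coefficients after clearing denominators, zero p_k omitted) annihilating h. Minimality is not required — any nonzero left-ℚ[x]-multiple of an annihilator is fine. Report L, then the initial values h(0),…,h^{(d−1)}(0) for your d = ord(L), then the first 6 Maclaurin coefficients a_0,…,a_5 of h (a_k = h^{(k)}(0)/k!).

f: a_k = 0, -3, 0, 9, 0, -243/5, …
f∘r: x↦r, Dx↦Dx/r' in L_f ⇒ L₀.
h₀' ⇒ L via d/dx closure of L₀.
L = (2 + 20·x) + (1 + 2·x + 10·x^2)·Dx  (order 1).
h: a_k = -3, 6, 18, -96, 12, 936, …
ICs: h(0) = -3.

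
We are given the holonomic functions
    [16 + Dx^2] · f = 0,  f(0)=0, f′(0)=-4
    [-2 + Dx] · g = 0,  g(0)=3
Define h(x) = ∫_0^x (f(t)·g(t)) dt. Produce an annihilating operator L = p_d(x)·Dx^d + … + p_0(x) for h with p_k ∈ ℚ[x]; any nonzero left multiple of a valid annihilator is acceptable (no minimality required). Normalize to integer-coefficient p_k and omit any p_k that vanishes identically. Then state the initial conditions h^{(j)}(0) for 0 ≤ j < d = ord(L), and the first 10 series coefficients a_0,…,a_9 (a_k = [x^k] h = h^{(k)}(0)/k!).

f: a_k = 0, -4, 0, 32/3, 0, -128/15, 0, 1024/315, 0, -2048/2835, …
g: a_k = 3, 6, 6, 4, 2, 4/5, 4/15, 8/105, 2/105, 4/945, …
Sym-product of L_f,L_g gives L₀ (≤ ord 2).
∫: right-multiply L₀ by Dx.
L = 20·Dx - 4·Dx^2 + Dx^3  (order 3).
h: a_k = 0, 0, -6, -8, 2, 48/5, 76/15, -176/105, -278/105, -32/45, …
ICs: h(0) = 0, h′(0) = 0, h′′(0) = -12.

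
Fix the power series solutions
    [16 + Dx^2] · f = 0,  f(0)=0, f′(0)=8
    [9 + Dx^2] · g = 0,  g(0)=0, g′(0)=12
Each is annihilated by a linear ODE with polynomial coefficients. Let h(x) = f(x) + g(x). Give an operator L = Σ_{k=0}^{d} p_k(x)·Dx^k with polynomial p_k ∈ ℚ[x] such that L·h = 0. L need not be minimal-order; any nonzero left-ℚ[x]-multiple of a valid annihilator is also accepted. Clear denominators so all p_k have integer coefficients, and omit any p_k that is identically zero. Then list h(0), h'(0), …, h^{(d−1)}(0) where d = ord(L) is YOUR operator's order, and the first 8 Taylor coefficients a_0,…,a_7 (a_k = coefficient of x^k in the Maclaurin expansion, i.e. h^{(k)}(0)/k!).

L = 144 + 25·Dx^2 + Dx^4  (order 4).
h: a_k = 0, 20, 0, -118/3, 0, 151/6, 0, -10379/1260, …
ICs: h(0) = 0, h′(0) = 20, h′′(0) = 0, h′′′(0) = -236.

f: a_k = 0, 8, 0, -64/3, 0, 256/15, 0, -2048/315, …
g: a_k = 0, 12, 0, -18, 0, 81/10, 0, -243/140, …
Weyl lclm of L_f,L_g ⇒ L₀ (ord ≤ 4).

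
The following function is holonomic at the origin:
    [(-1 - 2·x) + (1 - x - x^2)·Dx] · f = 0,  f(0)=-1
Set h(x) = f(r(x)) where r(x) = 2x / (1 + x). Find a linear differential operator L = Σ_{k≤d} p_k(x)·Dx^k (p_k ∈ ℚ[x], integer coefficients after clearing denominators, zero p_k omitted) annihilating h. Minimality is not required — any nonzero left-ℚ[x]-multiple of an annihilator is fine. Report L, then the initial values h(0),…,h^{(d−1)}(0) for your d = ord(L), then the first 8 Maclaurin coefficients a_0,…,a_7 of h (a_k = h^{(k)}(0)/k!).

L = (2 + 10·x) + (-1 - x + 5·x^2 + 5·x^3)·Dx  (order 1).
h: a_k = -1, -2, -6, -10, -30, -50, -150, -250, …
ICs: h(0) = -1.

f: a_k = -1, -1, -2, -3, -5, -8, -13, -21, …
Substitute x→r, Dx→(1/r')Dx; clear ⇒ L₀.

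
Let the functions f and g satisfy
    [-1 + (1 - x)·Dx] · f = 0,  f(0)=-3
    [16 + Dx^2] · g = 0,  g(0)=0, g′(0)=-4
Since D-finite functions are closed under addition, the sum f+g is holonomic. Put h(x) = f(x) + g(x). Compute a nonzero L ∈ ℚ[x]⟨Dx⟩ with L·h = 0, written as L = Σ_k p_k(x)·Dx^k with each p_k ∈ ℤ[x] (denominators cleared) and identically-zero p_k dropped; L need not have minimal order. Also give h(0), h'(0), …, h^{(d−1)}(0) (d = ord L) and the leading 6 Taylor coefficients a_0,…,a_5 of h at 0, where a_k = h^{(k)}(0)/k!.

f: a_k = -3, -3, -3, -3, -3, -3, …
g: a_k = 0, -4, 0, 32/3, 0, -128/15, …
L₀ := lclm(L_f,L_g); ord L₀ ≤ 1+2.
L = (176 - 256·x + 128·x^2) + (-144 + 400·x - 384·x^2 + 128·x^3)·Dx + (11 - 16·x + 8·x^2)·Dx^2 + (-9 + 25·x - 24·x^2 + 8·x^3)·Dx^3  (order 3).
h: a_k = -3, -7, -3, 23/3, -3, -173/15, …
ICs: h(0) = -3, h′(0) = -7, h′′(0) = -6.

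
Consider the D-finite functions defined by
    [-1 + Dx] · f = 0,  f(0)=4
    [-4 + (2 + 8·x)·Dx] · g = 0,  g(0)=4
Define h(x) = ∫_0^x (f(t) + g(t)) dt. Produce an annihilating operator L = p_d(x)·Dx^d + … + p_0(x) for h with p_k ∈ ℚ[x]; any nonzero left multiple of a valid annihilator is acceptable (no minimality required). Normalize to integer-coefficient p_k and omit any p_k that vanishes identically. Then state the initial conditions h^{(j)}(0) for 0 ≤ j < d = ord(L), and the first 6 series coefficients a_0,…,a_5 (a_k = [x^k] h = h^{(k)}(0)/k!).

L = (6 + 8·x)·Dx + (-5 - 8·x - 16·x^2)·Dx^2 + (-1 + 16·x^2)·Dx^3  (order 3).
h: a_k = 0, 8, 6, -2, 25/6, -239/30, …
ICs: h(0) = 0, h′(0) = 8, h′′(0) = 12.

f: a_k = 4, 4, 2, 2/3, 1/6, 1/30, …
g: a_k = 4, 8, -8, 16, -40, 112, …
L₀ := lclm(L_f,L_g); ord L₀ ≤ 1+1.
∫: right-multiply L₀ by Dx.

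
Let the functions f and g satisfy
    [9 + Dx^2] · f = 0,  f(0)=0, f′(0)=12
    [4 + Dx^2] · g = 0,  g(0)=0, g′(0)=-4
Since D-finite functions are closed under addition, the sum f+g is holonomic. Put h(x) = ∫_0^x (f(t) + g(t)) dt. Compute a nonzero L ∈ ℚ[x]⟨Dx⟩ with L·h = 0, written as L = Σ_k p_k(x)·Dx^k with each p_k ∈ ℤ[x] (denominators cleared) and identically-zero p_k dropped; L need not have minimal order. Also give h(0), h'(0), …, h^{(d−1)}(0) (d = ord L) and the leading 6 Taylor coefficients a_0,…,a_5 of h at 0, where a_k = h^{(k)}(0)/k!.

L = 36·Dx + 13·Dx^3 + Dx^5  (order 5).
h: a_k = 0, 0, 4, 0, -23/6, 0, …
ICs: h(0) = 0, h′(0) = 0, h′′(0) = 8, h′′′(0) = 0, h′′′′(0) = -92.

f: a_k = 0, 12, 0, -18, 0, 81/10, …
g: a_k = 0, -4, 0, 8/3, 0, -8/15, …
L₀ := lclm(L_f,L_g); ord L₀ ≤ 2+2.
∫: right-multiply L₀ by Dx.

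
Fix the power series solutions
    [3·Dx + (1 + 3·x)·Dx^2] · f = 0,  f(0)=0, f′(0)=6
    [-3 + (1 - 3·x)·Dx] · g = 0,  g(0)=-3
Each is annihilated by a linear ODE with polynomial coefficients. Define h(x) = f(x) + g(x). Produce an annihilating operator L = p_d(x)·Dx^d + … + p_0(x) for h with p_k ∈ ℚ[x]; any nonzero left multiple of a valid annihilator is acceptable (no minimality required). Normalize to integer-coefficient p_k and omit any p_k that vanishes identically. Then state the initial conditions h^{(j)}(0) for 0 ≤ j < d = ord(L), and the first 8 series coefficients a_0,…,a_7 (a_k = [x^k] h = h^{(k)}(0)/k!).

f: a_k = 0, 6, -9, 18, -81/2, 486/5, -243, 4374/7, …
g: a_k = -3, -9, -27, -81, -243, -729, -2187, -6561, …
f+g: L₀ = lclm(L_f,L_g), ord ≤ 2+1.
L = (-30 - 18·x)·Dx + (-4 - 48·x - 36·x^2)·Dx^2 + (1 + x - 9·x^2 - 9·x^3)·Dx^3  (order 3).
h: a_k = -3, -3, -36, -63, -567/2, -3159/5, -2430, -41553/7, …
ICs: h(0) = -3, h′(0) = -3, h′′(0) = -72.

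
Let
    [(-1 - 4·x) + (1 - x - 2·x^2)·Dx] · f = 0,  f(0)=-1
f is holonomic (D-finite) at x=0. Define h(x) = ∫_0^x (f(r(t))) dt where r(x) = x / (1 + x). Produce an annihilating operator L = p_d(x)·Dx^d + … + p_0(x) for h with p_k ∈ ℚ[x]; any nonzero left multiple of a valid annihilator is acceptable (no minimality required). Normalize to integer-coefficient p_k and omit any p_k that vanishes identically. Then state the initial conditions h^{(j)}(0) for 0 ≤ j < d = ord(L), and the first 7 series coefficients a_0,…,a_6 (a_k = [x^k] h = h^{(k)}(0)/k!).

f: a_k = -1, -1, -3, -5, -11, -21, -43, …
h₀=f(r): pull back L_f along r ⇒ L₀.
Integrate: L := L₀·Dx.
L = (1 + 5·x)·Dx + (-1 - 2·x + x^2 + 2·x^3)·Dx^2  (order 2).
h: a_k = 0, -1, -1/2, -2/3, 0, -4/5, 2/3, …
ICs: h(0) = 0, h′(0) = -1.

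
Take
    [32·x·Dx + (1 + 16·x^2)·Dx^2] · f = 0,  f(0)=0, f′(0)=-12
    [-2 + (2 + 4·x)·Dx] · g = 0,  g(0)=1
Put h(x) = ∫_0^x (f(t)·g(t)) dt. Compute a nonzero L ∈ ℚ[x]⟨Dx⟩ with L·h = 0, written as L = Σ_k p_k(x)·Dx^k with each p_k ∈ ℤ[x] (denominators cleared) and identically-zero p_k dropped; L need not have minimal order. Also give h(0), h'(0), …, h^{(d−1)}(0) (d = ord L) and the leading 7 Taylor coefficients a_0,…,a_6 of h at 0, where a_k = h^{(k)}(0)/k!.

f: a_k = 0, -12, 0, 64, 0, -3072/5, 0, …
g: a_k = 1, 1, -1/2, 1/2, -5/8, 7/8, -21/16, …
h₀=f·g: eliminate ⇒ L₀, order ≤ 2·1.
h=∫h₀ ⇒ L = L₀·Dx.
L = (3 - 32·x - 16·x^2)·Dx + (-2 + 28·x + 96·x^2 + 64·x^3)·Dx^2 + (1 + 4·x + 20·x^2 + 64·x^3 + 64·x^4)·Dx^3  (order 3).
h: a_k = 0, 0, -6, -4, 35/2, 58/5, -6389/60, …
ICs: h(0) = 0, h′(0) = 0, h′′(0) = -12.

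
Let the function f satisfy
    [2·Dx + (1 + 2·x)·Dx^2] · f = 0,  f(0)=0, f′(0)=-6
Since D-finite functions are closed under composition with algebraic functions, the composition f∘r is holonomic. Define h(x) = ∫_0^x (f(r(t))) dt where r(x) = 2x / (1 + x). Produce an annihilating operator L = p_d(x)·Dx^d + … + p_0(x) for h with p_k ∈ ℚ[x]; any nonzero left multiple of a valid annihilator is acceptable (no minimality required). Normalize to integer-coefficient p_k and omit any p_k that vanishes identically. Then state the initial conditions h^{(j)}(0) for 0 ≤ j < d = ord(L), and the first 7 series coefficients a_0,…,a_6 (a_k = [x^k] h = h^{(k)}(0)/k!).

L = (6 + 10·x)·Dx^2 + (1 + 6·x + 5·x^2)·Dx^3  (order 3).
h: a_k = 0, 0, -6, 12, -31, 468/5, -1562/5, …
ICs: h(0) = 0, h′(0) = 0, h′′(0) = -12.

f: a_k = 0, -6, 6, -8, 12, -96/5, 32, …
L₀ from L_f via x↦r, Dx↦r'^{-1}Dx.
∫: right-multiply L₀ by Dx.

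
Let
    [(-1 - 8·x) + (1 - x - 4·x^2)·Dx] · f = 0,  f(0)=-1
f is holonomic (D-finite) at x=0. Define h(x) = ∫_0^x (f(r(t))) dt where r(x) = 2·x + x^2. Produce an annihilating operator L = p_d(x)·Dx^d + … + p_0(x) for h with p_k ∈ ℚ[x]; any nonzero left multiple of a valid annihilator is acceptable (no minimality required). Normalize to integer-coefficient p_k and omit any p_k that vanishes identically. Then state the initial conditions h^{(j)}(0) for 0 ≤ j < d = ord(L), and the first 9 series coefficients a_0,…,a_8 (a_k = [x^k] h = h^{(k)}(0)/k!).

L = (2 + 34·x + 48·x^2 + 16·x^3)·Dx + (-1 + 2·x + 17·x^2 + 16·x^3 + 4·x^4)·Dx^2  (order 2).
h: a_k = 0, -1, -1, -7, -23, -577/5, -1531/3, -17489/7, -12079, …
ICs: h(0) = 0, h′(0) = -1.

f: a_k = -1, -1, -5, -9, -29, -65, -181, -441, -1165, …
Substitute x→r, Dx→(1/r')Dx; clear ⇒ L₀.
∫: right-multiply L₀ by Dx.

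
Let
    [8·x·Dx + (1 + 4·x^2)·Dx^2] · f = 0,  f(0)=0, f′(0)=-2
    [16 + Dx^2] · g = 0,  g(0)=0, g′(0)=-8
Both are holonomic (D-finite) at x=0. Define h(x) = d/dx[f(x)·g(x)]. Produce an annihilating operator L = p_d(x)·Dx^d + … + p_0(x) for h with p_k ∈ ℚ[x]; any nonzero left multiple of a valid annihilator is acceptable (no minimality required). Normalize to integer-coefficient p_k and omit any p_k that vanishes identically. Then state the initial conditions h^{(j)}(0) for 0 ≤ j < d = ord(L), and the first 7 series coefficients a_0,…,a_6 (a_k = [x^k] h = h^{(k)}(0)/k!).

f: a_k = 0, -2, 0, 8/3, 0, -32/5, 0, …
g: a_k = 0, -8, 0, 64/3, 0, -256/15, 0, …
L₀ := L_f ⊗_s L_g (sym. prod.), ord ≤ 4.
Derive L from L₀ (diff closure).
L = (4096 + 58368·x^2 + 354304·x^4 + 983040·x^6 + 1867776·x^8 + 2621440·x^10 + 2097152·x^12) + (1984·x + 30208·x^3 + 158720·x^5 + 409600·x^7 + 655360·x^9 + 524288·x^11)·Dx + (336 + 5216·x^2 + 34560·x^4 + 114176·x^6 + 249856·x^8 + 360448·x^10 + 262144·x^12)·Dx^2 + (124·x + 1888·x^3 + 9920·x^5 + 25600·x^7 + 40960·x^9 + 32768·x^11)·Dx^3 + (5 + 98·x^2 + 776·x^4 + 3296·x^6 + 8320·x^8 + 12288·x^10 + 8192·x^12)·Dx^4  (order 4).
h: a_k = 0, 32, 0, -256, 0, 2560/3, 0, …
ICs: h(0) = 0, h′(0) = 32, h′′(0) = 0, h′′′(0) = -1536.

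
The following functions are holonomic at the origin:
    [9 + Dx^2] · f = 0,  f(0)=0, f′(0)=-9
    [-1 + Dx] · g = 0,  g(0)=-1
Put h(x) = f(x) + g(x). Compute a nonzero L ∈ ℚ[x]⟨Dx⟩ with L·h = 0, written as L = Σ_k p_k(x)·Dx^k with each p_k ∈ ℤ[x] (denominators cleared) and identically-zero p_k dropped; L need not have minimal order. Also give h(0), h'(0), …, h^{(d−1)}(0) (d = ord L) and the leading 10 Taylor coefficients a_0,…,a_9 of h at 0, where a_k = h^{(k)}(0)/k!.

L = -9 + 9·Dx - Dx^2 + Dx^3  (order 3).
h: a_k = -1, -10, -1/2, 40/3, -1/24, -73/12, -1/720, 82/63, -1/40320, -5905/36288, …
ICs: h(0) = -1, h′(0) = -10, h′′(0) = -1.

f: a_k = 0, -9, 0, 27/2, 0, -243/40, 0, 729/560, 0, -729/4480, …
g: a_k = -1, -1, -1/2, -1/6, -1/24, -1/120, -1/720, -1/5040, -1/40320, -1/362880, …
L₀ := lclm(L_f,L_g); ord L₀ ≤ 2+1.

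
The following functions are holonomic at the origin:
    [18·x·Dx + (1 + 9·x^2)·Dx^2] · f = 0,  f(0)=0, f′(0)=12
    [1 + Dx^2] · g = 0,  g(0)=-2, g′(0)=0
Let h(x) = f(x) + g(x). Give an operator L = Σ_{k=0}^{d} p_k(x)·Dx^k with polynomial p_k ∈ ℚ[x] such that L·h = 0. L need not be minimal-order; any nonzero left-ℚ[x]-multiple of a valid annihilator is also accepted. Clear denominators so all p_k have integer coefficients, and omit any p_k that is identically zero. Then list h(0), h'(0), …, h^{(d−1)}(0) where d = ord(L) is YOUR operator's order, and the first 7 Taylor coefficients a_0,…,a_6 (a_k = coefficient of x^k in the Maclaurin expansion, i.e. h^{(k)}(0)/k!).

f: a_k = 0, 12, 0, -36, 0, 972/5, 0, …
g: a_k = -2, 0, 1, 0, -1/12, 0, 1/360, …
h₀=f+g: left-lcm gives L₀, ord ≤ 4.
L = (-1926·x + 17820·x^3 + 1458·x^5)·Dx + (-17 + 351·x^2 + 4617·x^4 + 729·x^6)·Dx^2 + (-1926·x + 17820·x^3 + 1458·x^5)·Dx^3 + (-17 + 351·x^2 + 4617·x^4 + 729·x^6)·Dx^4  (order 4).
h: a_k = -2, 12, 1, -36, -1/12, 972/5, 1/360, …
ICs: h(0) = -2, h′(0) = 12, h′′(0) = 2, h′′′(0) = -216.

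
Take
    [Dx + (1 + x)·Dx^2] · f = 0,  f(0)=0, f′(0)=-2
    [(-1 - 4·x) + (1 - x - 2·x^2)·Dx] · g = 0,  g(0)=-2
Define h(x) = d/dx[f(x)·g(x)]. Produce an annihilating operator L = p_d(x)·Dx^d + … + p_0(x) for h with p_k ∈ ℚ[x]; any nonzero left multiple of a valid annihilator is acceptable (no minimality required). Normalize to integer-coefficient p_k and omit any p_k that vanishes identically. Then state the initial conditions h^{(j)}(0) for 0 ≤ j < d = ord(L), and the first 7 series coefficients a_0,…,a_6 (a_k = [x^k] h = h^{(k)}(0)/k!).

L = (72 + 180·x + 144·x^2) + (13 + 93·x + 192·x^2 + 112·x^3)·Dx + (-5 - 8·x + 15·x^2 + 34·x^3 + 16·x^4)·Dx^2  (order 2).
h: a_k = 4, 4, 34, 172/3, 189, 1974/5, 4969/5, …
ICs: h(0) = 4, h′(0) = 4.

f: a_k = 0, -2, 1, -2/3, 1/2, -2/5, 1/3, …
g: a_k = -2, -2, -6, -10, -22, -42, -86, …
f·g: L₀ = L_f ⊗_s L_g, ord ≤ 2·1.
Differentiate: ansatz ord ≤ ord L₀ ⇒ L.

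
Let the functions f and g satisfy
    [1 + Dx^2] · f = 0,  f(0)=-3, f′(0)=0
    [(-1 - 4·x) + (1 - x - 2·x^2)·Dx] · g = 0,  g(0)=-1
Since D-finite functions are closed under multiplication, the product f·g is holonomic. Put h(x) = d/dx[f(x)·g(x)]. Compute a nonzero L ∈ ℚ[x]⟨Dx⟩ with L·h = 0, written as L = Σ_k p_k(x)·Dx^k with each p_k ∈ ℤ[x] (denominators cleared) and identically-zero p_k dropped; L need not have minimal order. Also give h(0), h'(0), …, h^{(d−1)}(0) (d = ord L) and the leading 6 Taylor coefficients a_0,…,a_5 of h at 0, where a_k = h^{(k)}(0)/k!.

L = (31 - 2·x - 3·x^2 + 4·x^3 + 4·x^4) + (10 + 42·x + 12·x^2 + 16·x^3)·Dx + (-3 + 2·x + 5·x^2 + 4·x^3 + 4·x^4)·Dx^2  (order 2).
h: a_k = 3, 15, 81/2, 229/2, 2225/8, 27089/40, …
ICs: h(0) = 3, h′(0) = 15.

f: a_k = -3, 0, 3/2, 0, -1/8, 0, …
g: a_k = -1, -1, -3, -5, -11, -21, …
Product ⇒ symmetric product L₀, ord ≤ 2.
h₀' ⇒ L via d/dx closure of L₀.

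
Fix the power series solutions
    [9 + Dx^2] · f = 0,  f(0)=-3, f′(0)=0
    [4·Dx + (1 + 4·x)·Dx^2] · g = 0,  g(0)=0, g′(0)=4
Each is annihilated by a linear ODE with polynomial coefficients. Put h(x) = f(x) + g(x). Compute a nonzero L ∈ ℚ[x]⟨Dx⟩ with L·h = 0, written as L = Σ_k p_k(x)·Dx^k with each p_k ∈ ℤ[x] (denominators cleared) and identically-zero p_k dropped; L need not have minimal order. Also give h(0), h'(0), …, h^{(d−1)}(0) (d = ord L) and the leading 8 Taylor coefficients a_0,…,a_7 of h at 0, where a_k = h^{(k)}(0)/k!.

f: a_k = -3, 0, 27/2, 0, -81/8, 0, 243/80, 0, …
g: a_k = 0, 4, -8, 64/3, -64, 1024/5, -2048/3, 16384/7, …
Sum ⇒ L₀ = lclm(L_f,L_g) in ℚ(x)⟨Dx⟩.
L = (3780 + 2592·x + 5184·x^2)·Dx + (369 + 2124·x + 3888·x^2 + 5184·x^3)·Dx^2 + (420 + 288·x + 576·x^2)·Dx^3 + (41 + 236·x + 432·x^2 + 576·x^3)·Dx^4  (order 4).
h: a_k = -3, 4, 11/2, 64/3, -593/8, 1024/5, -163111/240, 16384/7, …
ICs: h(0) = -3, h′(0) = 4, h′′(0) = 11, h′′′(0) = 128.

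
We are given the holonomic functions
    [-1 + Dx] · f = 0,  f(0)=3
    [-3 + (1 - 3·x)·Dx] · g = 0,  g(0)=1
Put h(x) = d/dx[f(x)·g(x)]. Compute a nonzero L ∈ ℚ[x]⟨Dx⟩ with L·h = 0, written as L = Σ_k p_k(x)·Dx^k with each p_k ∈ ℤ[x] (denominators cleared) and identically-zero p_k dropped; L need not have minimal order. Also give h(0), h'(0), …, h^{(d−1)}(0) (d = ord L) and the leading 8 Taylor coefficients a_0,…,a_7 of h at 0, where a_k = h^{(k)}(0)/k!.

f: a_k = 3, 3, 3/2, 1/2, 1/8, 1/40, 1/240, 1/1680, …
g: a_k = 1, 3, 9, 27, 81, 243, 729, 2187, …
h₀=f·g: eliminate ⇒ L₀, order ≤ 1·1.
h₀' ⇒ L via d/dx closure of L₀.
L = (25 - 24·x + 9·x^2) + (-4 + 15·x - 9·x^2)·Dx  (order 1).
h: a_k = 12, 75, 339, 2713/2, 5087, 732529/40, 1538311/24, 369194641/1680, …
ICs: h(0) = 12.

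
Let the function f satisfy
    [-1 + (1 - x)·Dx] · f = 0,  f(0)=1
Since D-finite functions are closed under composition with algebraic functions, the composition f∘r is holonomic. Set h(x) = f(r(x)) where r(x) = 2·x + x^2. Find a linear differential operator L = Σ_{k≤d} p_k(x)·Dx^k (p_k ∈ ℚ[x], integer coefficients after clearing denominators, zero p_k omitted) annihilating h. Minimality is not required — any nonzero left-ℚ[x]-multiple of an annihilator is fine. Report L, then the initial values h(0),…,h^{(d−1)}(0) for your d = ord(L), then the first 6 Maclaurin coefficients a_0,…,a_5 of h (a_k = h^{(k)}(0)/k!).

f: a_k = 1, 1, 1, 1, 1, 1, …
Change of var in L_f (x↦r) gives L₀.
L = (2 + 2·x) + (-1 + 2·x + x^2)·Dx  (order 1).
h: a_k = 1, 2, 5, 12, 29, 70, …
ICs: h(0) = 1.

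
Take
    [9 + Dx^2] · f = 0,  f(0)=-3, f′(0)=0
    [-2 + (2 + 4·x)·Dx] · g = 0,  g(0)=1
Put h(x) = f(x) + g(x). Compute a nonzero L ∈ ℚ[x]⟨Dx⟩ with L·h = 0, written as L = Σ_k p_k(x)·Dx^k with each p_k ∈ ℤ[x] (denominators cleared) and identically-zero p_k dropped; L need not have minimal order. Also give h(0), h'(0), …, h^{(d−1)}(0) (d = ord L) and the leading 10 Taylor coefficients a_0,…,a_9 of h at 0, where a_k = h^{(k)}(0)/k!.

L = (-54 - 162·x - 162·x^2) + (36 + 234·x + 486·x^2 + 324·x^3)·Dx + (-6 - 18·x - 18·x^2)·Dx^2 + (4 + 26·x + 54·x^2 + 36·x^3)·Dx^3  (order 3).
h: a_k = -2, 1, 13, 1/2, -43/4, 7/8, 69/40, 33/16, -8601/2240, 715/128, …
ICs: h(0) = -2, h′(0) = 1, h′′(0) = 26.

f: a_k = -3, 0, 27/2, 0, -81/8, 0, 243/80, 0, -2187/4480, 0, …
g: a_k = 1, 1, -1/2, 1/2, -5/8, 7/8, -21/16, 33/16, -429/128, 715/128, …
f+g: L₀ = lclm(L_f,L_g), ord ≤ 2+1.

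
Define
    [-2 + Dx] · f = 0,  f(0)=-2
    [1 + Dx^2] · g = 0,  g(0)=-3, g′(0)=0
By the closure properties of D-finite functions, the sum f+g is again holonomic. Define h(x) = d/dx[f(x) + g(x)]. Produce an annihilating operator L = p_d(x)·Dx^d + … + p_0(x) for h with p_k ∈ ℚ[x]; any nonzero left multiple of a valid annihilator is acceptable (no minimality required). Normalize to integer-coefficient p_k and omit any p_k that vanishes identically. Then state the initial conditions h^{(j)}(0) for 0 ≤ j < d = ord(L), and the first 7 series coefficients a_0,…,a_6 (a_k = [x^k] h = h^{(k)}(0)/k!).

f: a_k = -2, -4, -4, -8/3, -4/3, -8/15, -8/45, …
g: a_k = -3, 0, 3/2, 0, -1/8, 0, 1/240, …
h₀=f+g: left-lcm gives L₀, ord ≤ 3.
h₀' ⇒ L via d/dx closure of L₀.
L = 2 - Dx + 2·Dx^2 - Dx^3  (order 3).
h: a_k = -4, -5, -8, -35/6, -8/3, -25/24, -16/45, …
ICs: h(0) = -4, h′(0) = -5, h′′(0) = -16.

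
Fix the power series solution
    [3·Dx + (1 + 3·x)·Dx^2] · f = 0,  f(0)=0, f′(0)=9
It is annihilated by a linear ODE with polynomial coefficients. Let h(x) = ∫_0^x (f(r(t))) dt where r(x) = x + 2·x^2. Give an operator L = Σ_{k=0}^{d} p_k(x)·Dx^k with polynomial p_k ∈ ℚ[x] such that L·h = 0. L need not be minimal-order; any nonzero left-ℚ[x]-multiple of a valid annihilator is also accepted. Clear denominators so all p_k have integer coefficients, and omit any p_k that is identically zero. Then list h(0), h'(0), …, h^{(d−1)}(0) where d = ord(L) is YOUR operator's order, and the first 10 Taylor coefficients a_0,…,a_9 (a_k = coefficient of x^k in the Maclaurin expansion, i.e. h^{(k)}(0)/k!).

L = (-1 + 12·x + 24·x^2)·Dx^2 + (1 + 7·x + 18·x^2 + 24·x^3)·Dx^3  (order 3).
h: a_k = 0, 0, 9/2, 3/2, -27/4, 189/20, -27/10, -297/14, 3159/56, -459/8, …
ICs: h(0) = 0, h′(0) = 0, h′′(0) = 9.

f: a_k = 0, 9, -27/2, 27, -243/4, 729/5, -729/2, 6561/7, -19683/8, 6561, …
Substitute x→r, Dx→(1/r')Dx; clear ⇒ L₀.
h=∫₀ˣh₀: take L = L₀·Dx.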